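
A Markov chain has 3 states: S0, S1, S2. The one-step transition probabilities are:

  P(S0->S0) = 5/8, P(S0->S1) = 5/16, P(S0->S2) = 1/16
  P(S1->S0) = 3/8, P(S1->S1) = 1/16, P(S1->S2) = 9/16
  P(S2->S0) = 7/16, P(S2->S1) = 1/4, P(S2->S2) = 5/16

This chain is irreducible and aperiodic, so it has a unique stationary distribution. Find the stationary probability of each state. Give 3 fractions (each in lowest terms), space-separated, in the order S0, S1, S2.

Answer: 129/248 59/248 15/62

Derivation:
The stationary distribution satisfies pi = pi * P, i.e.:
  pi_S0 = 5/8*pi_S0 + 3/8*pi_S1 + 7/16*pi_S2
  pi_S1 = 5/16*pi_S0 + 1/16*pi_S1 + 1/4*pi_S2
  pi_S2 = 1/16*pi_S0 + 9/16*pi_S1 + 5/16*pi_S2
with normalization: pi_S0 + pi_S1 + pi_S2 = 1.

Using the first 2 balance equations plus normalization, the linear system A*pi = b is:
  [-3/8, 3/8, 7/16] . pi = 0
  [5/16, -15/16, 1/4] . pi = 0
  [1, 1, 1] . pi = 1

Solving yields:
  pi_S0 = 129/248
  pi_S1 = 59/248
  pi_S2 = 15/62

Verification (pi * P):
  129/248*5/8 + 59/248*3/8 + 15/62*7/16 = 129/248 = pi_S0  (ok)
  129/248*5/16 + 59/248*1/16 + 15/62*1/4 = 59/248 = pi_S1  (ok)
  129/248*1/16 + 59/248*9/16 + 15/62*5/16 = 15/62 = pi_S2  (ok)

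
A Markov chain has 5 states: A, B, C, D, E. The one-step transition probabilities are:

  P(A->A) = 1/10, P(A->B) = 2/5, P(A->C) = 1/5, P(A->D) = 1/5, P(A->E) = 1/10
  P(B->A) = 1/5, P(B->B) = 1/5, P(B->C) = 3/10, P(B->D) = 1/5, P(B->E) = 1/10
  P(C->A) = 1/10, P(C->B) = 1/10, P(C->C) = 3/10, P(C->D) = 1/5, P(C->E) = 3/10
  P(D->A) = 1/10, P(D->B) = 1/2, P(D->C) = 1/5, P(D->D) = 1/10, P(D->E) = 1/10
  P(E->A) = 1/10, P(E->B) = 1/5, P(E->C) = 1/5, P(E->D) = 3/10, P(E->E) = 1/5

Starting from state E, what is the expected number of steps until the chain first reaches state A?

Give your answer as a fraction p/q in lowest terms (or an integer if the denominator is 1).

Let h_i = expected steps to first reach A from state i.
Boundary: h_A = 0.
First-step equations for the other states:
  h_B = 1 + 1/5*h_A + 1/5*h_B + 3/10*h_C + 1/5*h_D + 1/10*h_E
  h_C = 1 + 1/10*h_A + 1/10*h_B + 3/10*h_C + 1/5*h_D + 3/10*h_E
  h_D = 1 + 1/10*h_A + 1/2*h_B + 1/5*h_C + 1/10*h_D + 1/10*h_E
  h_E = 1 + 1/10*h_A + 1/5*h_B + 1/5*h_C + 3/10*h_D + 1/5*h_E

Substituting h_A = 0 and rearranging gives the linear system (I - Q) h = 1:
  [4/5, -3/10, -1/5, -1/10] . (h_B, h_C, h_D, h_E) = 1
  [-1/10, 7/10, -1/5, -3/10] . (h_B, h_C, h_D, h_E) = 1
  [-1/2, -1/5, 9/10, -1/10] . (h_B, h_C, h_D, h_E) = 1
  [-1/5, -1/5, -3/10, 4/5] . (h_B, h_C, h_D, h_E) = 1

Solving yields:
  h_B = 3380/463
  h_C = 3790/463
  h_D = 3650/463
  h_E = 3740/463

Starting state is E, so the expected hitting time is h_E = 3740/463.

Answer: 3740/463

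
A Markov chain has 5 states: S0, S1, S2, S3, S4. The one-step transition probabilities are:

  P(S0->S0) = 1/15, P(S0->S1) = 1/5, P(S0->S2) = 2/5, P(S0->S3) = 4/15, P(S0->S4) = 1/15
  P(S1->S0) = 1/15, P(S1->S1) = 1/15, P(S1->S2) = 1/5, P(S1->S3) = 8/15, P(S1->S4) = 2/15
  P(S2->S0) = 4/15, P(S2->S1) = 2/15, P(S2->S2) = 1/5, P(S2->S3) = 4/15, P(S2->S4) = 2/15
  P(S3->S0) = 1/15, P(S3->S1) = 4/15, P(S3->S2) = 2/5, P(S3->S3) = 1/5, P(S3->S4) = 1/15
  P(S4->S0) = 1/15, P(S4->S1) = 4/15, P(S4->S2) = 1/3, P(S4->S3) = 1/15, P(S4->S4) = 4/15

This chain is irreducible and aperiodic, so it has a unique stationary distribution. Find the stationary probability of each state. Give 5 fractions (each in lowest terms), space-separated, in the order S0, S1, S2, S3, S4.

The stationary distribution satisfies pi = pi * P, i.e.:
  pi_S0 = 1/15*pi_S0 + 1/15*pi_S1 + 4/15*pi_S2 + 1/15*pi_S3 + 1/15*pi_S4
  pi_S1 = 1/5*pi_S0 + 1/15*pi_S1 + 2/15*pi_S2 + 4/15*pi_S3 + 4/15*pi_S4
  pi_S2 = 2/5*pi_S0 + 1/5*pi_S1 + 1/5*pi_S2 + 2/5*pi_S3 + 1/3*pi_S4
  pi_S3 = 4/15*pi_S0 + 8/15*pi_S1 + 4/15*pi_S2 + 1/5*pi_S3 + 1/15*pi_S4
  pi_S4 = 1/15*pi_S0 + 2/15*pi_S1 + 2/15*pi_S2 + 1/15*pi_S3 + 4/15*pi_S4
with normalization: pi_S0 + pi_S1 + pi_S2 + pi_S3 + pi_S4 = 1.

Using the first 4 balance equations plus normalization, the linear system A*pi = b is:
  [-14/15, 1/15, 4/15, 1/15, 1/15] . pi = 0
  [1/5, -14/15, 2/15, 4/15, 4/15] . pi = 0
  [2/5, 1/5, -4/5, 2/5, 1/3] . pi = 0
  [4/15, 8/15, 4/15, -4/5, 1/15] . pi = 0
  [1, 1, 1, 1, 1] . pi = 1

Solving yields:
  pi_S0 = 7222/57369
  pi_S1 = 10460/57369
  pi_S2 = 16987/57369
  pi_S3 = 15632/57369
  pi_S4 = 2356/19123

Verification (pi * P):
  7222/57369*1/15 + 10460/57369*1/15 + 16987/57369*4/15 + 15632/57369*1/15 + 2356/19123*1/15 = 7222/57369 = pi_S0  (ok)
  7222/57369*1/5 + 10460/57369*1/15 + 16987/57369*2/15 + 15632/57369*4/15 + 2356/19123*4/15 = 10460/57369 = pi_S1  (ok)
  7222/57369*2/5 + 10460/57369*1/5 + 16987/57369*1/5 + 15632/57369*2/5 + 2356/19123*1/3 = 16987/57369 = pi_S2  (ok)
  7222/57369*4/15 + 10460/57369*8/15 + 16987/57369*4/15 + 15632/57369*1/5 + 2356/19123*1/15 = 15632/57369 = pi_S3  (ok)
  7222/57369*1/15 + 10460/57369*2/15 + 16987/57369*2/15 + 15632/57369*1/15 + 2356/19123*4/15 = 2356/19123 = pi_S4  (ok)

Answer: 7222/57369 10460/57369 16987/57369 15632/57369 2356/19123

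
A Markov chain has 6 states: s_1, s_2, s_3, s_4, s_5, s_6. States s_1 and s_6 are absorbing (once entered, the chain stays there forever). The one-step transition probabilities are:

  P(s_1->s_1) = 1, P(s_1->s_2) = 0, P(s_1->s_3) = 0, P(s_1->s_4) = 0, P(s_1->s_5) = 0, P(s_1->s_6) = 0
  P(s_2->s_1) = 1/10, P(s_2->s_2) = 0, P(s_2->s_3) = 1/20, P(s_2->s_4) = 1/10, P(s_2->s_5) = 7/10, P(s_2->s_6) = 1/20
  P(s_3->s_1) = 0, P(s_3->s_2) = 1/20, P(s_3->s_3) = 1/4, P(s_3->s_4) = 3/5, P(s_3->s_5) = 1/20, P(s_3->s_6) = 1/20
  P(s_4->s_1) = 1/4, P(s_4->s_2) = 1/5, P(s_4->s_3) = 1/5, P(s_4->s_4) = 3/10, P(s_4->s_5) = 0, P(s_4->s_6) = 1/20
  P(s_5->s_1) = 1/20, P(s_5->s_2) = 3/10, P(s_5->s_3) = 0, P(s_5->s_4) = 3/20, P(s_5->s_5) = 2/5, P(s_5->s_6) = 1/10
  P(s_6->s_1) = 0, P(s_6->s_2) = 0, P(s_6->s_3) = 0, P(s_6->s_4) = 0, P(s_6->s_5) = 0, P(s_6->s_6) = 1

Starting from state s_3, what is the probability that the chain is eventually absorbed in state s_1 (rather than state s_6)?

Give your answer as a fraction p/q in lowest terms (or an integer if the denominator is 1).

Let a_i = P(absorbed in s_1 | start in state i).
Boundary conditions: a_s_1 = 1, a_s_6 = 0.
For each transient state i, a_i = sum_j P(i->j) * a_j:
  a_s_2 = 1/10*a_s_1 + 0*a_s_2 + 1/20*a_s_3 + 1/10*a_s_4 + 7/10*a_s_5 + 1/20*a_s_6
  a_s_3 = 0*a_s_1 + 1/20*a_s_2 + 1/4*a_s_3 + 3/5*a_s_4 + 1/20*a_s_5 + 1/20*a_s_6
  a_s_4 = 1/4*a_s_1 + 1/5*a_s_2 + 1/5*a_s_3 + 3/10*a_s_4 + 0*a_s_5 + 1/20*a_s_6
  a_s_5 = 1/20*a_s_1 + 3/10*a_s_2 + 0*a_s_3 + 3/20*a_s_4 + 2/5*a_s_5 + 1/10*a_s_6

Substituting a_s_1 = 1 and a_s_6 = 0, rearrange to (I - Q) a = r where r[i] = P(i -> s_1):
  [1, -1/20, -1/10, -7/10] . (a_s_2, a_s_3, a_s_4, a_s_5) = 1/10
  [-1/20, 3/4, -3/5, -1/20] . (a_s_2, a_s_3, a_s_4, a_s_5) = 0
  [-1/5, -1/5, 7/10, 0] . (a_s_2, a_s_3, a_s_4, a_s_5) = 1/4
  [-3/10, 0, -3/20, 3/5] . (a_s_2, a_s_3, a_s_4, a_s_5) = 1/20

Solving yields:
  a_s_2 = 11839/19920
  a_s_3 = 429/664
  a_s_4 = 7087/9960
  a_s_5 = 11123/19920

Starting state is s_3, so the absorption probability is a_s_3 = 429/664.

Answer: 429/664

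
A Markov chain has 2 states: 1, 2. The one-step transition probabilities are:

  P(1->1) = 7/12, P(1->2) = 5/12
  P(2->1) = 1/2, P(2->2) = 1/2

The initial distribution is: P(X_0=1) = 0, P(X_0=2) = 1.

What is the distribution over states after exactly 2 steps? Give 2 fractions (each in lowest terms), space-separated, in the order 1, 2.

Propagating the distribution step by step (d_{t+1} = d_t * P):
d_0 = (1=0, 2=1)
  d_1[1] = 0*7/12 + 1*1/2 = 1/2
  d_1[2] = 0*5/12 + 1*1/2 = 1/2
d_1 = (1=1/2, 2=1/2)
  d_2[1] = 1/2*7/12 + 1/2*1/2 = 13/24
  d_2[2] = 1/2*5/12 + 1/2*1/2 = 11/24
d_2 = (1=13/24, 2=11/24)

Answer: 13/24 11/24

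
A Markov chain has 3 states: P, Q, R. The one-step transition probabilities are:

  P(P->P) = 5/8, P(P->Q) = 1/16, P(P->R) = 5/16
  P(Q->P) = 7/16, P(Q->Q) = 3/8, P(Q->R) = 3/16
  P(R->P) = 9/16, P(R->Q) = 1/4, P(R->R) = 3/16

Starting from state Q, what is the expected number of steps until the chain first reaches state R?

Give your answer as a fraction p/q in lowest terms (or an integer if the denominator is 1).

Answer: 208/53

Derivation:
Let h_i = expected steps to first reach R from state i.
Boundary: h_R = 0.
First-step equations for the other states:
  h_P = 1 + 5/8*h_P + 1/16*h_Q + 5/16*h_R
  h_Q = 1 + 7/16*h_P + 3/8*h_Q + 3/16*h_R

Substituting h_R = 0 and rearranging gives the linear system (I - Q) h = 1:
  [3/8, -1/16] . (h_P, h_Q) = 1
  [-7/16, 5/8] . (h_P, h_Q) = 1

Solving yields:
  h_P = 176/53
  h_Q = 208/53

Starting state is Q, so the expected hitting time is h_Q = 208/53.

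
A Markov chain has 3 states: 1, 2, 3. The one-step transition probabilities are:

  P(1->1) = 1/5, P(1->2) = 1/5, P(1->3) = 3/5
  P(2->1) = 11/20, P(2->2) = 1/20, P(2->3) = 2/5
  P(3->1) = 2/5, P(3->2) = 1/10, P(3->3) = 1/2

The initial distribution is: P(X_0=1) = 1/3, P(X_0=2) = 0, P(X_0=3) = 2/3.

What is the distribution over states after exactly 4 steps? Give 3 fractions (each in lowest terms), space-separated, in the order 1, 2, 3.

Propagating the distribution step by step (d_{t+1} = d_t * P):
d_0 = (1=1/3, 2=0, 3=2/3)
  d_1[1] = 1/3*1/5 + 0*11/20 + 2/3*2/5 = 1/3
  d_1[2] = 1/3*1/5 + 0*1/20 + 2/3*1/10 = 2/15
  d_1[3] = 1/3*3/5 + 0*2/5 + 2/3*1/2 = 8/15
d_1 = (1=1/3, 2=2/15, 3=8/15)
  d_2[1] = 1/3*1/5 + 2/15*11/20 + 8/15*2/5 = 53/150
  d_2[2] = 1/3*1/5 + 2/15*1/20 + 8/15*1/10 = 19/150
  d_2[3] = 1/3*3/5 + 2/15*2/5 + 8/15*1/2 = 13/25
d_2 = (1=53/150, 2=19/150, 3=13/25)
  d_3[1] = 53/150*1/5 + 19/150*11/20 + 13/25*2/5 = 209/600
  d_3[2] = 53/150*1/5 + 19/150*1/20 + 13/25*1/10 = 129/1000
  d_3[3] = 53/150*3/5 + 19/150*2/5 + 13/25*1/2 = 196/375
d_3 = (1=209/600, 2=129/1000, 3=196/375)
  d_4[1] = 209/600*1/5 + 129/1000*11/20 + 196/375*2/5 = 20981/60000
  d_4[2] = 209/600*1/5 + 129/1000*1/20 + 196/375*1/10 = 7703/60000
  d_4[3] = 209/600*3/5 + 129/1000*2/5 + 196/375*1/2 = 7829/15000
d_4 = (1=20981/60000, 2=7703/60000, 3=7829/15000)

Answer: 20981/60000 7703/60000 7829/15000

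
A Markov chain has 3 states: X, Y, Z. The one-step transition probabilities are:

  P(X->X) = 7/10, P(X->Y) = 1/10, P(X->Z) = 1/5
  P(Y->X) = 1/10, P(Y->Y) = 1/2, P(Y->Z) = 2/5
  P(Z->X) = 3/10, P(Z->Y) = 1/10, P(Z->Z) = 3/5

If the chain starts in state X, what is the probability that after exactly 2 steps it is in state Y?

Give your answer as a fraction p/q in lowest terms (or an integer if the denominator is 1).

Answer: 7/50

Derivation:
Computing P^2 by repeated multiplication:
P^1 =
  X: [7/10, 1/10, 1/5]
  Y: [1/10, 1/2, 2/5]
  Z: [3/10, 1/10, 3/5]
P^2 =
  X: [14/25, 7/50, 3/10]
  Y: [6/25, 3/10, 23/50]
  Z: [2/5, 7/50, 23/50]

(P^2)[X -> Y] = 7/50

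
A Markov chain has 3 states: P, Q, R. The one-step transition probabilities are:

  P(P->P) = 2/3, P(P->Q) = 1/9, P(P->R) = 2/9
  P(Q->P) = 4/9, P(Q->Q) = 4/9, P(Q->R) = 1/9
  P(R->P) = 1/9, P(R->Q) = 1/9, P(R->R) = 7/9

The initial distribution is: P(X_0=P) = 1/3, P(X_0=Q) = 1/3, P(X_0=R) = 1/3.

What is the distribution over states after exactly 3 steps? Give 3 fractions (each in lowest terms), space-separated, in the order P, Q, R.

Answer: 878/2187 14/81 931/2187

Derivation:
Propagating the distribution step by step (d_{t+1} = d_t * P):
d_0 = (P=1/3, Q=1/3, R=1/3)
  d_1[P] = 1/3*2/3 + 1/3*4/9 + 1/3*1/9 = 11/27
  d_1[Q] = 1/3*1/9 + 1/3*4/9 + 1/3*1/9 = 2/9
  d_1[R] = 1/3*2/9 + 1/3*1/9 + 1/3*7/9 = 10/27
d_1 = (P=11/27, Q=2/9, R=10/27)
  d_2[P] = 11/27*2/3 + 2/9*4/9 + 10/27*1/9 = 100/243
  d_2[Q] = 11/27*1/9 + 2/9*4/9 + 10/27*1/9 = 5/27
  d_2[R] = 11/27*2/9 + 2/9*1/9 + 10/27*7/9 = 98/243
d_2 = (P=100/243, Q=5/27, R=98/243)
  d_3[P] = 100/243*2/3 + 5/27*4/9 + 98/243*1/9 = 878/2187
  d_3[Q] = 100/243*1/9 + 5/27*4/9 + 98/243*1/9 = 14/81
  d_3[R] = 100/243*2/9 + 5/27*1/9 + 98/243*7/9 = 931/2187
d_3 = (P=878/2187, Q=14/81, R=931/2187)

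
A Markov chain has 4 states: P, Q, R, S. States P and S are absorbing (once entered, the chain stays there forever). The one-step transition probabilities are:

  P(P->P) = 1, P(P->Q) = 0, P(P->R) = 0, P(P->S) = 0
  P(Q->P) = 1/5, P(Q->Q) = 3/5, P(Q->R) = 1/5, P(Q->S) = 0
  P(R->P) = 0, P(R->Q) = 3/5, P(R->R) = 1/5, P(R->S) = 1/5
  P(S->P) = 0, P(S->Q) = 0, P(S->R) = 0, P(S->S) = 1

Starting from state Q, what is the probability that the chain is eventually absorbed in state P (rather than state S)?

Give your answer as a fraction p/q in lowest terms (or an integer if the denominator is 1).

Let a_i = P(absorbed in P | start in state i).
Boundary conditions: a_P = 1, a_S = 0.
For each transient state i, a_i = sum_j P(i->j) * a_j:
  a_Q = 1/5*a_P + 3/5*a_Q + 1/5*a_R + 0*a_S
  a_R = 0*a_P + 3/5*a_Q + 1/5*a_R + 1/5*a_S

Substituting a_P = 1 and a_S = 0, rearrange to (I - Q) a = r where r[i] = P(i -> P):
  [2/5, -1/5] . (a_Q, a_R) = 1/5
  [-3/5, 4/5] . (a_Q, a_R) = 0

Solving yields:
  a_Q = 4/5
  a_R = 3/5

Starting state is Q, so the absorption probability is a_Q = 4/5.

Answer: 4/5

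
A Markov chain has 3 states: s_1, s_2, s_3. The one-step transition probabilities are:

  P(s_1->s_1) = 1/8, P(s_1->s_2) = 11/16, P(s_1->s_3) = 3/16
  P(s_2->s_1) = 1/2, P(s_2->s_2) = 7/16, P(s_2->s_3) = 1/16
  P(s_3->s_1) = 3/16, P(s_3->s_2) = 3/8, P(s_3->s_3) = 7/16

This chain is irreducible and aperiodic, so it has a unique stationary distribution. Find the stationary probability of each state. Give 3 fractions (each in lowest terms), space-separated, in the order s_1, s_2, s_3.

The stationary distribution satisfies pi = pi * P, i.e.:
  pi_s_1 = 1/8*pi_s_1 + 1/2*pi_s_2 + 3/16*pi_s_3
  pi_s_2 = 11/16*pi_s_1 + 7/16*pi_s_2 + 3/8*pi_s_3
  pi_s_3 = 3/16*pi_s_1 + 1/16*pi_s_2 + 7/16*pi_s_3
with normalization: pi_s_1 + pi_s_2 + pi_s_3 = 1.

Using the first 2 balance equations plus normalization, the linear system A*pi = b is:
  [-7/8, 1/2, 3/16] . pi = 0
  [11/16, -9/16, 3/8] . pi = 0
  [1, 1, 1] . pi = 1

Solving yields:
  pi_s_1 = 15/46
  pi_s_2 = 117/230
  pi_s_3 = 19/115

Verification (pi * P):
  15/46*1/8 + 117/230*1/2 + 19/115*3/16 = 15/46 = pi_s_1  (ok)
  15/46*11/16 + 117/230*7/16 + 19/115*3/8 = 117/230 = pi_s_2  (ok)
  15/46*3/16 + 117/230*1/16 + 19/115*7/16 = 19/115 = pi_s_3  (ok)

Answer: 15/46 117/230 19/115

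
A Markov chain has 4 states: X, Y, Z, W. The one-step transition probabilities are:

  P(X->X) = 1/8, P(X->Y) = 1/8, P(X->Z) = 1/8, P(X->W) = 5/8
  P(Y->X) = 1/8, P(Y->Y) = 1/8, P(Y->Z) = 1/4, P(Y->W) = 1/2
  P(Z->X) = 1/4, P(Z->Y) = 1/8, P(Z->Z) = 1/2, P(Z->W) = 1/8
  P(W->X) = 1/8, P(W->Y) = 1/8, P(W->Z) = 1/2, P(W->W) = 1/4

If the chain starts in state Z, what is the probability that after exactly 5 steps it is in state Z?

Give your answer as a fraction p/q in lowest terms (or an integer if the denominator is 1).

Computing P^5 by repeated multiplication:
P^1 =
  X: [1/8, 1/8, 1/8, 5/8]
  Y: [1/8, 1/8, 1/4, 1/2]
  Z: [1/4, 1/8, 1/2, 1/8]
  W: [1/8, 1/8, 1/2, 1/4]
P^2 =
  X: [9/64, 1/8, 27/64, 5/16]
  Y: [5/32, 1/8, 27/64, 19/64]
  Z: [3/16, 1/8, 3/8, 5/16]
  W: [3/16, 1/8, 27/64, 17/64]
P^3 =
  X: [91/512, 1/8, 213/512, 9/32]
  Y: [91/512, 1/8, 105/256, 147/512]
  Z: [11/64, 1/8, 51/128, 39/128]
  W: [91/512, 1/8, 51/128, 153/512]
P^4 =
  X: [725/4096, 1/8, 1647/4096, 303/1024]
  Y: [361/2048, 1/8, 1647/4096, 1215/4096]
  Z: [179/1024, 1/8, 207/512, 303/1024]
  W: [179/1024, 1/8, 1647/4096, 1221/4096]
P^5 =
  X: [5743/32768, 1/8, 13185/32768, 609/2048]
  Y: [5743/32768, 1/8, 6597/16384, 9735/32768]
  Z: [719/4096, 1/8, 3303/8192, 2427/8192]
  W: [5743/32768, 1/8, 3303/8192, 9717/32768]

(P^5)[Z -> Z] = 3303/8192

Answer: 3303/8192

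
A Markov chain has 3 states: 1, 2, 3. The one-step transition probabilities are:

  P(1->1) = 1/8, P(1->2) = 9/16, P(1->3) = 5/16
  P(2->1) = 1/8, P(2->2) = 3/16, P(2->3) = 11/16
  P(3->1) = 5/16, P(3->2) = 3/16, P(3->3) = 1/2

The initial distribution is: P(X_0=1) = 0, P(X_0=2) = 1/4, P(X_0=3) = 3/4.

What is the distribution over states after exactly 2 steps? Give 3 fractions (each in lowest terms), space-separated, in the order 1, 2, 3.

Answer: 233/1024 147/512 497/1024

Derivation:
Propagating the distribution step by step (d_{t+1} = d_t * P):
d_0 = (1=0, 2=1/4, 3=3/4)
  d_1[1] = 0*1/8 + 1/4*1/8 + 3/4*5/16 = 17/64
  d_1[2] = 0*9/16 + 1/4*3/16 + 3/4*3/16 = 3/16
  d_1[3] = 0*5/16 + 1/4*11/16 + 3/4*1/2 = 35/64
d_1 = (1=17/64, 2=3/16, 3=35/64)
  d_2[1] = 17/64*1/8 + 3/16*1/8 + 35/64*5/16 = 233/1024
  d_2[2] = 17/64*9/16 + 3/16*3/16 + 35/64*3/16 = 147/512
  d_2[3] = 17/64*5/16 + 3/16*11/16 + 35/64*1/2 = 497/1024
d_2 = (1=233/1024, 2=147/512, 3=497/1024)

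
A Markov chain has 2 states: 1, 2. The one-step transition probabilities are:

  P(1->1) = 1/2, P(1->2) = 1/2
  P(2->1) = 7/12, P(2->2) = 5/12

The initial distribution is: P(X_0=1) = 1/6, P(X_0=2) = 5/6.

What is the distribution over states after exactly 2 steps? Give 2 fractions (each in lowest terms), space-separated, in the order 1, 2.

Answer: 463/864 401/864

Derivation:
Propagating the distribution step by step (d_{t+1} = d_t * P):
d_0 = (1=1/6, 2=5/6)
  d_1[1] = 1/6*1/2 + 5/6*7/12 = 41/72
  d_1[2] = 1/6*1/2 + 5/6*5/12 = 31/72
d_1 = (1=41/72, 2=31/72)
  d_2[1] = 41/72*1/2 + 31/72*7/12 = 463/864
  d_2[2] = 41/72*1/2 + 31/72*5/12 = 401/864
d_2 = (1=463/864, 2=401/864)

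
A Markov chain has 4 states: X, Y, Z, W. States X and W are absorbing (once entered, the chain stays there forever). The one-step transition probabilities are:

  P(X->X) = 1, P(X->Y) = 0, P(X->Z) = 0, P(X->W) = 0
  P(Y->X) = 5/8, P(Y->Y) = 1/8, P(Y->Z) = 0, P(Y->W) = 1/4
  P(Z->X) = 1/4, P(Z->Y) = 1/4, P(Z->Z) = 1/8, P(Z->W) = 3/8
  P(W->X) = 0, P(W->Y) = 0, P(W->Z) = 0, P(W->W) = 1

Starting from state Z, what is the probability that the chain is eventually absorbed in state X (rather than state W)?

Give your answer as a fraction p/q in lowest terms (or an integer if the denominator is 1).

Answer: 24/49

Derivation:
Let a_i = P(absorbed in X | start in state i).
Boundary conditions: a_X = 1, a_W = 0.
For each transient state i, a_i = sum_j P(i->j) * a_j:
  a_Y = 5/8*a_X + 1/8*a_Y + 0*a_Z + 1/4*a_W
  a_Z = 1/4*a_X + 1/4*a_Y + 1/8*a_Z + 3/8*a_W

Substituting a_X = 1 and a_W = 0, rearrange to (I - Q) a = r where r[i] = P(i -> X):
  [7/8, 0] . (a_Y, a_Z) = 5/8
  [-1/4, 7/8] . (a_Y, a_Z) = 1/4

Solving yields:
  a_Y = 5/7
  a_Z = 24/49

Starting state is Z, so the absorption probability is a_Z = 24/49.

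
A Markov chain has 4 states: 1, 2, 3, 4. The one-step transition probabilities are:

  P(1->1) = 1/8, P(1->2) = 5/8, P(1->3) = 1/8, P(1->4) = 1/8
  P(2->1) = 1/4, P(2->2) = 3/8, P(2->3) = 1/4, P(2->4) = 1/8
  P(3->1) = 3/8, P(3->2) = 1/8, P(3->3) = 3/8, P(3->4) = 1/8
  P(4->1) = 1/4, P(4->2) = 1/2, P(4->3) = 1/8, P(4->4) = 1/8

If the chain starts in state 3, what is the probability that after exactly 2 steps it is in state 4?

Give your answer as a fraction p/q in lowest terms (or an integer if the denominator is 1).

Computing P^2 by repeated multiplication:
P^1 =
  1: [1/8, 5/8, 1/8, 1/8]
  2: [1/4, 3/8, 1/4, 1/8]
  3: [3/8, 1/8, 3/8, 1/8]
  4: [1/4, 1/2, 1/8, 1/8]
P^2 =
  1: [1/4, 25/64, 15/64, 1/8]
  2: [1/4, 25/64, 15/64, 1/8]
  3: [1/4, 25/64, 15/64, 1/8]
  4: [15/64, 27/64, 7/32, 1/8]

(P^2)[3 -> 4] = 1/8

Answer: 1/8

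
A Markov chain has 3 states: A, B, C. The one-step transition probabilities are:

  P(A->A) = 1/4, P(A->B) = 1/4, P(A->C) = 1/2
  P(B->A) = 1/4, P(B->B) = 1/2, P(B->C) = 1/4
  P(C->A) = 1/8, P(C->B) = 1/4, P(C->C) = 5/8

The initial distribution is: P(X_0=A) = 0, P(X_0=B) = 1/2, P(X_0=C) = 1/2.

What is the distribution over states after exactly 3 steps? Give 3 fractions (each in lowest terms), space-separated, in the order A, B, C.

Propagating the distribution step by step (d_{t+1} = d_t * P):
d_0 = (A=0, B=1/2, C=1/2)
  d_1[A] = 0*1/4 + 1/2*1/4 + 1/2*1/8 = 3/16
  d_1[B] = 0*1/4 + 1/2*1/2 + 1/2*1/4 = 3/8
  d_1[C] = 0*1/2 + 1/2*1/4 + 1/2*5/8 = 7/16
d_1 = (A=3/16, B=3/8, C=7/16)
  d_2[A] = 3/16*1/4 + 3/8*1/4 + 7/16*1/8 = 25/128
  d_2[B] = 3/16*1/4 + 3/8*1/2 + 7/16*1/4 = 11/32
  d_2[C] = 3/16*1/2 + 3/8*1/4 + 7/16*5/8 = 59/128
d_2 = (A=25/128, B=11/32, C=59/128)
  d_3[A] = 25/128*1/4 + 11/32*1/4 + 59/128*1/8 = 197/1024
  d_3[B] = 25/128*1/4 + 11/32*1/2 + 59/128*1/4 = 43/128
  d_3[C] = 25/128*1/2 + 11/32*1/4 + 59/128*5/8 = 483/1024
d_3 = (A=197/1024, B=43/128, C=483/1024)

Answer: 197/1024 43/128 483/1024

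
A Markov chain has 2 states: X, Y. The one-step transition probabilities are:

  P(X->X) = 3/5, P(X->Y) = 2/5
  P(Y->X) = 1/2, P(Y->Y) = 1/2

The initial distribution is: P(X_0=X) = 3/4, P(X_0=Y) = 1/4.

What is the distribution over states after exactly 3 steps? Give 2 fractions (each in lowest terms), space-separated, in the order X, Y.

Answer: 2223/4000 1777/4000

Derivation:
Propagating the distribution step by step (d_{t+1} = d_t * P):
d_0 = (X=3/4, Y=1/4)
  d_1[X] = 3/4*3/5 + 1/4*1/2 = 23/40
  d_1[Y] = 3/4*2/5 + 1/4*1/2 = 17/40
d_1 = (X=23/40, Y=17/40)
  d_2[X] = 23/40*3/5 + 17/40*1/2 = 223/400
  d_2[Y] = 23/40*2/5 + 17/40*1/2 = 177/400
d_2 = (X=223/400, Y=177/400)
  d_3[X] = 223/400*3/5 + 177/400*1/2 = 2223/4000
  d_3[Y] = 223/400*2/5 + 177/400*1/2 = 1777/4000
d_3 = (X=2223/4000, Y=1777/4000)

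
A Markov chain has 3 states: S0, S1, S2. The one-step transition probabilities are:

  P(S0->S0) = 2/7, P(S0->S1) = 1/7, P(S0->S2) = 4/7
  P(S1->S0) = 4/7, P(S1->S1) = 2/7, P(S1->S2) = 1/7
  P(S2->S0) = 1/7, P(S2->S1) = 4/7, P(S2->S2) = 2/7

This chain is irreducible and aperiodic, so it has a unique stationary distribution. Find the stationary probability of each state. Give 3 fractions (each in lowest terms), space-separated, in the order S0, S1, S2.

The stationary distribution satisfies pi = pi * P, i.e.:
  pi_S0 = 2/7*pi_S0 + 4/7*pi_S1 + 1/7*pi_S2
  pi_S1 = 1/7*pi_S0 + 2/7*pi_S1 + 4/7*pi_S2
  pi_S2 = 4/7*pi_S0 + 1/7*pi_S1 + 2/7*pi_S2
with normalization: pi_S0 + pi_S1 + pi_S2 = 1.

Using the first 2 balance equations plus normalization, the linear system A*pi = b is:
  [-5/7, 4/7, 1/7] . pi = 0
  [1/7, -5/7, 4/7] . pi = 0
  [1, 1, 1] . pi = 1

Solving yields:
  pi_S0 = 1/3
  pi_S1 = 1/3
  pi_S2 = 1/3

Verification (pi * P):
  1/3*2/7 + 1/3*4/7 + 1/3*1/7 = 1/3 = pi_S0  (ok)
  1/3*1/7 + 1/3*2/7 + 1/3*4/7 = 1/3 = pi_S1  (ok)
  1/3*4/7 + 1/3*1/7 + 1/3*2/7 = 1/3 = pi_S2  (ok)

Answer: 1/3 1/3 1/3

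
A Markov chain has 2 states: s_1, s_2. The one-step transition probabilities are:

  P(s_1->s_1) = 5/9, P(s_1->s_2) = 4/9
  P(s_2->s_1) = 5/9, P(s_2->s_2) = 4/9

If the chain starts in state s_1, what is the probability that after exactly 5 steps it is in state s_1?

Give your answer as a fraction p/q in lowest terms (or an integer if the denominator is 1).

Computing P^5 by repeated multiplication:
P^1 =
  s_1: [5/9, 4/9]
  s_2: [5/9, 4/9]
P^2 =
  s_1: [5/9, 4/9]
  s_2: [5/9, 4/9]
P^3 =
  s_1: [5/9, 4/9]
  s_2: [5/9, 4/9]
P^4 =
  s_1: [5/9, 4/9]
  s_2: [5/9, 4/9]
P^5 =
  s_1: [5/9, 4/9]
  s_2: [5/9, 4/9]

(P^5)[s_1 -> s_1] = 5/9

Answer: 5/9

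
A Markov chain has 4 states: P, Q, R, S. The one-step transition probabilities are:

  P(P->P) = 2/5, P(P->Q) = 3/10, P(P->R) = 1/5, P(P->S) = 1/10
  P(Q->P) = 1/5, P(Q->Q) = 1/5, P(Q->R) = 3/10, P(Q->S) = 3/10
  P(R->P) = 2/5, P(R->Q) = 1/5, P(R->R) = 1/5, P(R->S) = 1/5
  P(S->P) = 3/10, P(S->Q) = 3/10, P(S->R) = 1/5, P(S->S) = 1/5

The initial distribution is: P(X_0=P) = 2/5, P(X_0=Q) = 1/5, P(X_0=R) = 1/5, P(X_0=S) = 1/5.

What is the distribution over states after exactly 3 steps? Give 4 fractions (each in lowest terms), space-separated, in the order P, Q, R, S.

Answer: 413/1250 1261/5000 563/2500 961/5000

Derivation:
Propagating the distribution step by step (d_{t+1} = d_t * P):
d_0 = (P=2/5, Q=1/5, R=1/5, S=1/5)
  d_1[P] = 2/5*2/5 + 1/5*1/5 + 1/5*2/5 + 1/5*3/10 = 17/50
  d_1[Q] = 2/5*3/10 + 1/5*1/5 + 1/5*1/5 + 1/5*3/10 = 13/50
  d_1[R] = 2/5*1/5 + 1/5*3/10 + 1/5*1/5 + 1/5*1/5 = 11/50
  d_1[S] = 2/5*1/10 + 1/5*3/10 + 1/5*1/5 + 1/5*1/5 = 9/50
d_1 = (P=17/50, Q=13/50, R=11/50, S=9/50)
  d_2[P] = 17/50*2/5 + 13/50*1/5 + 11/50*2/5 + 9/50*3/10 = 33/100
  d_2[Q] = 17/50*3/10 + 13/50*1/5 + 11/50*1/5 + 9/50*3/10 = 63/250
  d_2[R] = 17/50*1/5 + 13/50*3/10 + 11/50*1/5 + 9/50*1/5 = 113/500
  d_2[S] = 17/50*1/10 + 13/50*3/10 + 11/50*1/5 + 9/50*1/5 = 24/125
d_2 = (P=33/100, Q=63/250, R=113/500, S=24/125)
  d_3[P] = 33/100*2/5 + 63/250*1/5 + 113/500*2/5 + 24/125*3/10 = 413/1250
  d_3[Q] = 33/100*3/10 + 63/250*1/5 + 113/500*1/5 + 24/125*3/10 = 1261/5000
  d_3[R] = 33/100*1/5 + 63/250*3/10 + 113/500*1/5 + 24/125*1/5 = 563/2500
  d_3[S] = 33/100*1/10 + 63/250*3/10 + 113/500*1/5 + 24/125*1/5 = 961/5000
d_3 = (P=413/1250, Q=1261/5000, R=563/2500, S=961/5000)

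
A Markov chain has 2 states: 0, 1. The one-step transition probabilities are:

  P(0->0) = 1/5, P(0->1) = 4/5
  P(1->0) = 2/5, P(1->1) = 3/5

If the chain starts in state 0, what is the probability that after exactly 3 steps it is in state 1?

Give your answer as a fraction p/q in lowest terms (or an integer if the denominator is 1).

Answer: 84/125

Derivation:
Computing P^3 by repeated multiplication:
P^1 =
  0: [1/5, 4/5]
  1: [2/5, 3/5]
P^2 =
  0: [9/25, 16/25]
  1: [8/25, 17/25]
P^3 =
  0: [41/125, 84/125]
  1: [42/125, 83/125]

(P^3)[0 -> 1] = 84/125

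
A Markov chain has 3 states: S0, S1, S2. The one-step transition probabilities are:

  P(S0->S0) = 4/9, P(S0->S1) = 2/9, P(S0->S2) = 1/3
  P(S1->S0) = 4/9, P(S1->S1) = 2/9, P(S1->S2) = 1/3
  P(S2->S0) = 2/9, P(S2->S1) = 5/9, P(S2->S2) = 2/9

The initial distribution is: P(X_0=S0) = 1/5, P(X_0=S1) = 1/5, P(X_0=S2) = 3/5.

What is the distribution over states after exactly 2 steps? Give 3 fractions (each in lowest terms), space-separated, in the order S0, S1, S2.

Answer: 52/135 14/45 41/135

Derivation:
Propagating the distribution step by step (d_{t+1} = d_t * P):
d_0 = (S0=1/5, S1=1/5, S2=3/5)
  d_1[S0] = 1/5*4/9 + 1/5*4/9 + 3/5*2/9 = 14/45
  d_1[S1] = 1/5*2/9 + 1/5*2/9 + 3/5*5/9 = 19/45
  d_1[S2] = 1/5*1/3 + 1/5*1/3 + 3/5*2/9 = 4/15
d_1 = (S0=14/45, S1=19/45, S2=4/15)
  d_2[S0] = 14/45*4/9 + 19/45*4/9 + 4/15*2/9 = 52/135
  d_2[S1] = 14/45*2/9 + 19/45*2/9 + 4/15*5/9 = 14/45
  d_2[S2] = 14/45*1/3 + 19/45*1/3 + 4/15*2/9 = 41/135
d_2 = (S0=52/135, S1=14/45, S2=41/135)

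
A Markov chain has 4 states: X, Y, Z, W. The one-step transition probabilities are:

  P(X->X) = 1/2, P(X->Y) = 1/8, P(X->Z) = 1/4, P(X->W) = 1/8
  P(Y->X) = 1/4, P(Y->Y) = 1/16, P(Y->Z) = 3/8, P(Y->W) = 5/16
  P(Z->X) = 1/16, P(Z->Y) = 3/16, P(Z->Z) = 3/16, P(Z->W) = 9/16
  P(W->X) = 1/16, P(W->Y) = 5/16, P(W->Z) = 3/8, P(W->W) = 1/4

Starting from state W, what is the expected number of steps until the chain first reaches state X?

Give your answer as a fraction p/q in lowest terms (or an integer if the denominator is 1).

Let h_i = expected steps to first reach X from state i.
Boundary: h_X = 0.
First-step equations for the other states:
  h_Y = 1 + 1/4*h_X + 1/16*h_Y + 3/8*h_Z + 5/16*h_W
  h_Z = 1 + 1/16*h_X + 3/16*h_Y + 3/16*h_Z + 9/16*h_W
  h_W = 1 + 1/16*h_X + 5/16*h_Y + 3/8*h_Z + 1/4*h_W

Substituting h_X = 0 and rearranging gives the linear system (I - Q) h = 1:
  [15/16, -3/8, -5/16] . (h_Y, h_Z, h_W) = 1
  [-3/16, 13/16, -9/16] . (h_Y, h_Z, h_W) = 1
  [-5/16, -3/8, 3/4] . (h_Y, h_Z, h_W) = 1

Solving yields:
  h_Y = 304/37
  h_Z = 6176/629
  h_W = 6080/629

Starting state is W, so the expected hitting time is h_W = 6080/629.

Answer: 6080/629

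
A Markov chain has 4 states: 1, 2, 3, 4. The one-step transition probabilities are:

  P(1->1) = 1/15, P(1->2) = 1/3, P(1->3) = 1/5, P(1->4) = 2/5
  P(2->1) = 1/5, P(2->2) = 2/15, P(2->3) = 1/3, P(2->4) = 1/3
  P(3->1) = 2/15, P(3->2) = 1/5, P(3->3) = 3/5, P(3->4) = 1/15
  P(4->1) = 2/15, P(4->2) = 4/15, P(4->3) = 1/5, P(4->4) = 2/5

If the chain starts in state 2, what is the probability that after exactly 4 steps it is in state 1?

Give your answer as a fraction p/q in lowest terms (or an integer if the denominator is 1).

Answer: 2339/16875

Derivation:
Computing P^4 by repeated multiplication:
P^1 =
  1: [1/15, 1/3, 1/5, 2/5]
  2: [1/5, 2/15, 1/3, 1/3]
  3: [2/15, 1/5, 3/5, 1/15]
  4: [2/15, 4/15, 1/5, 2/5]
P^2 =
  1: [34/225, 16/75, 73/225, 14/45]
  2: [29/225, 6/25, 79/225, 7/25]
  3: [31/225, 47/225, 7/15, 14/75]
  4: [32/225, 17/75, 71/225, 71/225]
P^3 =
  1: [464/3375, 17/75, 403/1125, 937/3375]
  2: [19/135, 742/3375, 419/1125, 901/3375]
  3: [466/3375, 244/1125, 1399/3375, 778/3375]
  4: [469/3375, 253/1125, 401/1125, 944/3375]
P^4 =
  1: [7051/50625, 449/2025, 2101/5625, 896/3375]
  2: [2339/16875, 11234/50625, 19151/50625, 13223/50625]
  3: [7016/50625, 3701/16875, 6661/16875, 12523/50625]
  4: [1408/10125, 11248/50625, 6287/16875, 4492/16875]

(P^4)[2 -> 1] = 2339/16875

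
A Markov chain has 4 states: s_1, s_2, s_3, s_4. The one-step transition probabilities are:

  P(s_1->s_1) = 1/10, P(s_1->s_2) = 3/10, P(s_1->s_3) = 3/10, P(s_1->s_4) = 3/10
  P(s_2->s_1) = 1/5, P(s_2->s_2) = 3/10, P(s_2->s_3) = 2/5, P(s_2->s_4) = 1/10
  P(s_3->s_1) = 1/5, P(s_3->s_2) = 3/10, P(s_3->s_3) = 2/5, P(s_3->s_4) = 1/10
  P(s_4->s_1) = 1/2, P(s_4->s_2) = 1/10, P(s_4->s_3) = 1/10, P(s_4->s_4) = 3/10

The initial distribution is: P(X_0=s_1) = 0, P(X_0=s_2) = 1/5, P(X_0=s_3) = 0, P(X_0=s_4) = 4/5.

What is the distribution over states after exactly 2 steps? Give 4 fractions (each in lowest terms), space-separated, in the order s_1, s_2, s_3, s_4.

Answer: 117/500 31/125 139/500 6/25

Derivation:
Propagating the distribution step by step (d_{t+1} = d_t * P):
d_0 = (s_1=0, s_2=1/5, s_3=0, s_4=4/5)
  d_1[s_1] = 0*1/10 + 1/5*1/5 + 0*1/5 + 4/5*1/2 = 11/25
  d_1[s_2] = 0*3/10 + 1/5*3/10 + 0*3/10 + 4/5*1/10 = 7/50
  d_1[s_3] = 0*3/10 + 1/5*2/5 + 0*2/5 + 4/5*1/10 = 4/25
  d_1[s_4] = 0*3/10 + 1/5*1/10 + 0*1/10 + 4/5*3/10 = 13/50
d_1 = (s_1=11/25, s_2=7/50, s_3=4/25, s_4=13/50)
  d_2[s_1] = 11/25*1/10 + 7/50*1/5 + 4/25*1/5 + 13/50*1/2 = 117/500
  d_2[s_2] = 11/25*3/10 + 7/50*3/10 + 4/25*3/10 + 13/50*1/10 = 31/125
  d_2[s_3] = 11/25*3/10 + 7/50*2/5 + 4/25*2/5 + 13/50*1/10 = 139/500
  d_2[s_4] = 11/25*3/10 + 7/50*1/10 + 4/25*1/10 + 13/50*3/10 = 6/25
d_2 = (s_1=117/500, s_2=31/125, s_3=139/500, s_4=6/25)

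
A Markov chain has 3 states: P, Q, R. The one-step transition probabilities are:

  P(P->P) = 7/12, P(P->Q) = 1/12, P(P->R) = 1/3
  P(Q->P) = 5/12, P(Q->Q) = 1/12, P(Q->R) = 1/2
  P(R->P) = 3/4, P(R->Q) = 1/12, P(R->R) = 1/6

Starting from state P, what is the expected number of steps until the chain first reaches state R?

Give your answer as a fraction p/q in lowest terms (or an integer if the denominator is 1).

Let h_i = expected steps to first reach R from state i.
Boundary: h_R = 0.
First-step equations for the other states:
  h_P = 1 + 7/12*h_P + 1/12*h_Q + 1/3*h_R
  h_Q = 1 + 5/12*h_P + 1/12*h_Q + 1/2*h_R

Substituting h_R = 0 and rearranging gives the linear system (I - Q) h = 1:
  [5/12, -1/12] . (h_P, h_Q) = 1
  [-5/12, 11/12] . (h_P, h_Q) = 1

Solving yields:
  h_P = 72/25
  h_Q = 12/5

Starting state is P, so the expected hitting time is h_P = 72/25.

Answer: 72/25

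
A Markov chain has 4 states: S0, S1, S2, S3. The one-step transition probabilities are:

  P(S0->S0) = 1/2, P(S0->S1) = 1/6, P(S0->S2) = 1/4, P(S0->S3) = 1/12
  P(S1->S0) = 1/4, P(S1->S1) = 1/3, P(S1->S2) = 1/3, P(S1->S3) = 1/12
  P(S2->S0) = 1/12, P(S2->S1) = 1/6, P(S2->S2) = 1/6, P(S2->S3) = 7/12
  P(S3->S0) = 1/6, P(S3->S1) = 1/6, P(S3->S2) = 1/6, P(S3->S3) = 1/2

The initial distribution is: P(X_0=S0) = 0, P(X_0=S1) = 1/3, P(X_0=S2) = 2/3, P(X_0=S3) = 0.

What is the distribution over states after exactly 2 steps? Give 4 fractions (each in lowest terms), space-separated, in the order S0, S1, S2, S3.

Answer: 23/108 11/54 31/144 53/144

Derivation:
Propagating the distribution step by step (d_{t+1} = d_t * P):
d_0 = (S0=0, S1=1/3, S2=2/3, S3=0)
  d_1[S0] = 0*1/2 + 1/3*1/4 + 2/3*1/12 + 0*1/6 = 5/36
  d_1[S1] = 0*1/6 + 1/3*1/3 + 2/3*1/6 + 0*1/6 = 2/9
  d_1[S2] = 0*1/4 + 1/3*1/3 + 2/3*1/6 + 0*1/6 = 2/9
  d_1[S3] = 0*1/12 + 1/3*1/12 + 2/3*7/12 + 0*1/2 = 5/12
d_1 = (S0=5/36, S1=2/9, S2=2/9, S3=5/12)
  d_2[S0] = 5/36*1/2 + 2/9*1/4 + 2/9*1/12 + 5/12*1/6 = 23/108
  d_2[S1] = 5/36*1/6 + 2/9*1/3 + 2/9*1/6 + 5/12*1/6 = 11/54
  d_2[S2] = 5/36*1/4 + 2/9*1/3 + 2/9*1/6 + 5/12*1/6 = 31/144
  d_2[S3] = 5/36*1/12 + 2/9*1/12 + 2/9*7/12 + 5/12*1/2 = 53/144
d_2 = (S0=23/108, S1=11/54, S2=31/144, S3=53/144)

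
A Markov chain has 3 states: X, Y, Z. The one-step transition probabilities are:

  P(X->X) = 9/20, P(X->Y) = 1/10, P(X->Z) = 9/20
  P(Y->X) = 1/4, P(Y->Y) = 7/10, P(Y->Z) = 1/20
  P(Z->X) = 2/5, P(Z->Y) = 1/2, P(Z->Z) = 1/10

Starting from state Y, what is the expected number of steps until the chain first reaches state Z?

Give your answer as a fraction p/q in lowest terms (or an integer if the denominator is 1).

Answer: 40/7

Derivation:
Let h_i = expected steps to first reach Z from state i.
Boundary: h_Z = 0.
First-step equations for the other states:
  h_X = 1 + 9/20*h_X + 1/10*h_Y + 9/20*h_Z
  h_Y = 1 + 1/4*h_X + 7/10*h_Y + 1/20*h_Z

Substituting h_Z = 0 and rearranging gives the linear system (I - Q) h = 1:
  [11/20, -1/10] . (h_X, h_Y) = 1
  [-1/4, 3/10] . (h_X, h_Y) = 1

Solving yields:
  h_X = 20/7
  h_Y = 40/7

Starting state is Y, so the expected hitting time is h_Y = 40/7.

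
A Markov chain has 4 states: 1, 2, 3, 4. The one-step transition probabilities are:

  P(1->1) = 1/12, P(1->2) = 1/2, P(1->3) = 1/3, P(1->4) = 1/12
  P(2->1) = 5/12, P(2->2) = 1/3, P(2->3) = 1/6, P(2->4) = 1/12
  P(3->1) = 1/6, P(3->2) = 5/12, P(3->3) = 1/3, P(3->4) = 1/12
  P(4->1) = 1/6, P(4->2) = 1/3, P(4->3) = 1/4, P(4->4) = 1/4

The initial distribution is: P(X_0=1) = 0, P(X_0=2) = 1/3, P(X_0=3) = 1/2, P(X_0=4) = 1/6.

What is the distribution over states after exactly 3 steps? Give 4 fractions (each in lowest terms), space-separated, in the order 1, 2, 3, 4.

Answer: 425/1728 32/81 149/576 65/648

Derivation:
Propagating the distribution step by step (d_{t+1} = d_t * P):
d_0 = (1=0, 2=1/3, 3=1/2, 4=1/6)
  d_1[1] = 0*1/12 + 1/3*5/12 + 1/2*1/6 + 1/6*1/6 = 1/4
  d_1[2] = 0*1/2 + 1/3*1/3 + 1/2*5/12 + 1/6*1/3 = 3/8
  d_1[3] = 0*1/3 + 1/3*1/6 + 1/2*1/3 + 1/6*1/4 = 19/72
  d_1[4] = 0*1/12 + 1/3*1/12 + 1/2*1/12 + 1/6*1/4 = 1/9
d_1 = (1=1/4, 2=3/8, 3=19/72, 4=1/9)
  d_2[1] = 1/4*1/12 + 3/8*5/12 + 19/72*1/6 + 1/9*1/6 = 23/96
  d_2[2] = 1/4*1/2 + 3/8*1/3 + 19/72*5/12 + 1/9*1/3 = 343/864
  d_2[3] = 1/4*1/3 + 3/8*1/6 + 19/72*1/3 + 1/9*1/4 = 113/432
  d_2[4] = 1/4*1/12 + 3/8*1/12 + 19/72*1/12 + 1/9*1/4 = 11/108
d_2 = (1=23/96, 2=343/864, 3=113/432, 4=11/108)
  d_3[1] = 23/96*1/12 + 343/864*5/12 + 113/432*1/6 + 11/108*1/6 = 425/1728
  d_3[2] = 23/96*1/2 + 343/864*1/3 + 113/432*5/12 + 11/108*1/3 = 32/81
  d_3[3] = 23/96*1/3 + 343/864*1/6 + 113/432*1/3 + 11/108*1/4 = 149/576
  d_3[4] = 23/96*1/12 + 343/864*1/12 + 113/432*1/12 + 11/108*1/4 = 65/648
d_3 = (1=425/1728, 2=32/81, 3=149/576, 4=65/648)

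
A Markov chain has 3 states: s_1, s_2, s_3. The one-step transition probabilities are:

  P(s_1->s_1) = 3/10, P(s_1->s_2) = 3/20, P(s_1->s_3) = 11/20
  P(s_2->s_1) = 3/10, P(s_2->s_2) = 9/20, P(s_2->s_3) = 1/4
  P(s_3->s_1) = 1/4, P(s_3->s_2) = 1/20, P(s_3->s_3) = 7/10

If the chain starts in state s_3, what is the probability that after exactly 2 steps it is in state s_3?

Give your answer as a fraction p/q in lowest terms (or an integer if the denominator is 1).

Computing P^2 by repeated multiplication:
P^1 =
  s_1: [3/10, 3/20, 11/20]
  s_2: [3/10, 9/20, 1/4]
  s_3: [1/4, 1/20, 7/10]
P^2 =
  s_1: [109/400, 7/50, 47/80]
  s_2: [23/80, 13/50, 181/400]
  s_3: [53/200, 19/200, 16/25]

(P^2)[s_3 -> s_3] = 16/25

Answer: 16/25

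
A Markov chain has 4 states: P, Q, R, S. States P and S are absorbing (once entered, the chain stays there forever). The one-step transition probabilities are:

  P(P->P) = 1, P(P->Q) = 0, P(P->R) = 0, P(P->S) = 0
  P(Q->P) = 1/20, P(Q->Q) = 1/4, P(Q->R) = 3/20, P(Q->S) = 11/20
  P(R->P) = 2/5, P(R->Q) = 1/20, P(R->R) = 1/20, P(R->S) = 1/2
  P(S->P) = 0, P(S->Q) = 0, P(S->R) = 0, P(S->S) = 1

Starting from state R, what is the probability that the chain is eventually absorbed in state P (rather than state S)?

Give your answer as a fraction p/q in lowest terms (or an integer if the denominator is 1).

Answer: 121/282

Derivation:
Let a_i = P(absorbed in P | start in state i).
Boundary conditions: a_P = 1, a_S = 0.
For each transient state i, a_i = sum_j P(i->j) * a_j:
  a_Q = 1/20*a_P + 1/4*a_Q + 3/20*a_R + 11/20*a_S
  a_R = 2/5*a_P + 1/20*a_Q + 1/20*a_R + 1/2*a_S

Substituting a_P = 1 and a_S = 0, rearrange to (I - Q) a = r where r[i] = P(i -> P):
  [3/4, -3/20] . (a_Q, a_R) = 1/20
  [-1/20, 19/20] . (a_Q, a_R) = 2/5

Solving yields:
  a_Q = 43/282
  a_R = 121/282

Starting state is R, so the absorption probability is a_R = 121/282.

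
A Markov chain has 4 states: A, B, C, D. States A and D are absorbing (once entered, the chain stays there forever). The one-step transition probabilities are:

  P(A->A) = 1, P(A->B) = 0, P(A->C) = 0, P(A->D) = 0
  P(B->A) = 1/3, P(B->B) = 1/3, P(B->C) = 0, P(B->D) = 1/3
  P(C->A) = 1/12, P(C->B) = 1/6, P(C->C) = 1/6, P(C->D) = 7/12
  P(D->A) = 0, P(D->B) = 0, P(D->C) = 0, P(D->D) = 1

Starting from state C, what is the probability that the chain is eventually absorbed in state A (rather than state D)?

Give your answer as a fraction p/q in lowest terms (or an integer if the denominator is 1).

Answer: 1/5

Derivation:
Let a_i = P(absorbed in A | start in state i).
Boundary conditions: a_A = 1, a_D = 0.
For each transient state i, a_i = sum_j P(i->j) * a_j:
  a_B = 1/3*a_A + 1/3*a_B + 0*a_C + 1/3*a_D
  a_C = 1/12*a_A + 1/6*a_B + 1/6*a_C + 7/12*a_D

Substituting a_A = 1 and a_D = 0, rearrange to (I - Q) a = r where r[i] = P(i -> A):
  [2/3, 0] . (a_B, a_C) = 1/3
  [-1/6, 5/6] . (a_B, a_C) = 1/12

Solving yields:
  a_B = 1/2
  a_C = 1/5

Starting state is C, so the absorption probability is a_C = 1/5.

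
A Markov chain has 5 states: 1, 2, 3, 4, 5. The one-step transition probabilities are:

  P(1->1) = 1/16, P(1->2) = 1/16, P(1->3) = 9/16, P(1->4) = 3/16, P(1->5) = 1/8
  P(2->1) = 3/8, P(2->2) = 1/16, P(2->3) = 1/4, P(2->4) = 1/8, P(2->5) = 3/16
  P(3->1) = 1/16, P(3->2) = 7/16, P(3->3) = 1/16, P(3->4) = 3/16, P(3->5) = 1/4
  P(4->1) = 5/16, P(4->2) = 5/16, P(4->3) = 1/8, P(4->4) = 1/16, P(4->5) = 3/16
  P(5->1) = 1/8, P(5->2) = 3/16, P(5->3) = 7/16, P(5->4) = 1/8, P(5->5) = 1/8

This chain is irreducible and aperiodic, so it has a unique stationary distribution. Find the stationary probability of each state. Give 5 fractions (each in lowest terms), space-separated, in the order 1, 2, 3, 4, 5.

The stationary distribution satisfies pi = pi * P, i.e.:
  pi_1 = 1/16*pi_1 + 3/8*pi_2 + 1/16*pi_3 + 5/16*pi_4 + 1/8*pi_5
  pi_2 = 1/16*pi_1 + 1/16*pi_2 + 7/16*pi_3 + 5/16*pi_4 + 3/16*pi_5
  pi_3 = 9/16*pi_1 + 1/4*pi_2 + 1/16*pi_3 + 1/8*pi_4 + 7/16*pi_5
  pi_4 = 3/16*pi_1 + 1/8*pi_2 + 3/16*pi_3 + 1/16*pi_4 + 1/8*pi_5
  pi_5 = 1/8*pi_1 + 3/16*pi_2 + 1/4*pi_3 + 3/16*pi_4 + 1/8*pi_5
with normalization: pi_1 + pi_2 + pi_3 + pi_4 + pi_5 = 1.

Using the first 4 balance equations plus normalization, the linear system A*pi = b is:
  [-15/16, 3/8, 1/16, 5/16, 1/8] . pi = 0
  [1/16, -15/16, 7/16, 5/16, 3/16] . pi = 0
  [9/16, 1/4, -15/16, 1/8, 7/16] . pi = 0
  [3/16, 1/8, 3/16, -15/16, 1/8] . pi = 0
  [1, 1, 1, 1, 1] . pi = 1

Solving yields:
  pi_1 = 10883/60594
  pi_2 = 6757/30297
  pi_3 = 16441/60594
  pi_4 = 1456/10099
  pi_5 = 5510/30297

Verification (pi * P):
  10883/60594*1/16 + 6757/30297*3/8 + 16441/60594*1/16 + 1456/10099*5/16 + 5510/30297*1/8 = 10883/60594 = pi_1  (ok)
  10883/60594*1/16 + 6757/30297*1/16 + 16441/60594*7/16 + 1456/10099*5/16 + 5510/30297*3/16 = 6757/30297 = pi_2  (ok)
  10883/60594*9/16 + 6757/30297*1/4 + 16441/60594*1/16 + 1456/10099*1/8 + 5510/30297*7/16 = 16441/60594 = pi_3  (ok)
  10883/60594*3/16 + 6757/30297*1/8 + 16441/60594*3/16 + 1456/10099*1/16 + 5510/30297*1/8 = 1456/10099 = pi_4  (ok)
  10883/60594*1/8 + 6757/30297*3/16 + 16441/60594*1/4 + 1456/10099*3/16 + 5510/30297*1/8 = 5510/30297 = pi_5  (ok)

Answer: 10883/60594 6757/30297 16441/60594 1456/10099 5510/30297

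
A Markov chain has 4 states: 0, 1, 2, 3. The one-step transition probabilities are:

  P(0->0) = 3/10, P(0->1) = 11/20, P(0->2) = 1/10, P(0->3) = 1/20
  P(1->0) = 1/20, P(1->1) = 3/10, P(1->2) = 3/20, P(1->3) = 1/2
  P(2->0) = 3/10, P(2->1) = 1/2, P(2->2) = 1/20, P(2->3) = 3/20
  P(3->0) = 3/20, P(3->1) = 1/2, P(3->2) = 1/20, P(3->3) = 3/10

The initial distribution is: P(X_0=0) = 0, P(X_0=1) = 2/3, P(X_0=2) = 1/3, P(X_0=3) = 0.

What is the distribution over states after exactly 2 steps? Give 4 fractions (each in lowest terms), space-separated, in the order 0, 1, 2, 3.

Answer: 181/1200 13/30 7/75 129/400

Derivation:
Propagating the distribution step by step (d_{t+1} = d_t * P):
d_0 = (0=0, 1=2/3, 2=1/3, 3=0)
  d_1[0] = 0*3/10 + 2/3*1/20 + 1/3*3/10 + 0*3/20 = 2/15
  d_1[1] = 0*11/20 + 2/3*3/10 + 1/3*1/2 + 0*1/2 = 11/30
  d_1[2] = 0*1/10 + 2/3*3/20 + 1/3*1/20 + 0*1/20 = 7/60
  d_1[3] = 0*1/20 + 2/3*1/2 + 1/3*3/20 + 0*3/10 = 23/60
d_1 = (0=2/15, 1=11/30, 2=7/60, 3=23/60)
  d_2[0] = 2/15*3/10 + 11/30*1/20 + 7/60*3/10 + 23/60*3/20 = 181/1200
  d_2[1] = 2/15*11/20 + 11/30*3/10 + 7/60*1/2 + 23/60*1/2 = 13/30
  d_2[2] = 2/15*1/10 + 11/30*3/20 + 7/60*1/20 + 23/60*1/20 = 7/75
  d_2[3] = 2/15*1/20 + 11/30*1/2 + 7/60*3/20 + 23/60*3/10 = 129/400
d_2 = (0=181/1200, 1=13/30, 2=7/75, 3=129/400)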